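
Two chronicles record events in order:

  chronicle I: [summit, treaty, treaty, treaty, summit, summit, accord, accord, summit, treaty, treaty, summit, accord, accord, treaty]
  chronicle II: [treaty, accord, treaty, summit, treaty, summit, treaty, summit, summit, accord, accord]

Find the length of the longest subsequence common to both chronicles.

One common subsequence of length 8: treaty (chronicle I #2, chronicle II #1) → treaty (chronicle I #3, chronicle II #3) → treaty (chronicle I #4, chronicle II #5) → summit (chronicle I #5, chronicle II #6) → summit (chronicle I #9, chronicle II #8) → summit (chronicle I #12, chronicle II #9) → accord (chronicle I #13, chronicle II #10) → accord (chronicle I #14, chronicle II #11). The LCS DP gives dp[15][11] = 8, so this is optimal.

8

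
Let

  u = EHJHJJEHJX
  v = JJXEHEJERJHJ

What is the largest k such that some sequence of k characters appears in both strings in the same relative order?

Taking E [1,4] → H [2,5] → J [3,7] → J [6,10] → H [8,11] → J [9,12] gives a common subsequence of length 6. Since dp[10][12] = 6, nothing longer is possible.

6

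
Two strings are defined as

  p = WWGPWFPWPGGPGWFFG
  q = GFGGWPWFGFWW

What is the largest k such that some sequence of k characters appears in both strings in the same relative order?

Taking G at p[3]=q[1]; then F at p[6]=q[2]; then G at p[10]=q[3]; then G at p[11]=q[4]; then P at p[12]=q[6]; then W at p[14]=q[7]; then F at p[15]=q[8]; then F at p[16]=q[10] gives a common subsequence of length 8, and the DP table's final entry dp[17][12] is also 8, so no common subsequence is longer.

8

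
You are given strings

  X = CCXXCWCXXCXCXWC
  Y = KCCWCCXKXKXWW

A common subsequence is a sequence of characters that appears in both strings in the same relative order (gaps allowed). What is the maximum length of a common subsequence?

8

Match C at X[1]=Y[2], then C at X[2]=Y[3], then C at X[5]=Y[5], then C at X[7]=Y[6], then X at X[8]=Y[7], then X at X[9]=Y[9], then X at X[11]=Y[11], then W at X[14]=Y[13] — 8 characters in the same relative order in both, and the DP table's final entry dp[15][13] is also 8, so no common subsequence is longer.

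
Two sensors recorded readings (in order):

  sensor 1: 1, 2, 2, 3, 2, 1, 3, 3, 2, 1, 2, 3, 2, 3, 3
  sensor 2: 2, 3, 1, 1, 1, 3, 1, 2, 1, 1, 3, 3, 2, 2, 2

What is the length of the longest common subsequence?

Pick 1 (sensor 1 #1, sensor 2 #5), then 3 (sensor 1 #4, sensor 2 #6), then 2 (sensor 1 #5, sensor 2 #8), then 1 (sensor 1 #6, sensor 2 #10), then 3 (sensor 1 #7, sensor 2 #11), then 3 (sensor 1 #8, sensor 2 #12), then 2 (sensor 1 #9, sensor 2 #13), then 2 (sensor 1 #11, sensor 2 #14), then 2 (sensor 1 #13, sensor 2 #15); all 9 values appear in both, in order. dp[15][15] = 9 confirms this is the maximum.

9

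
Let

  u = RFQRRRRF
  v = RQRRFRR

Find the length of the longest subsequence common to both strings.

6

Let dp[i][j] be the LCS length of the first i characters of u and the first j characters of v. dp[i][j] = dp[i-1][j-1]+1 when the i-th and j-th characters match, else max(dp[i-1][j], dp[i][j-1]).
    ·  R  Q  R  R  F  R  R
 ·  0  0  0  0  0  0  0  0
 R  0  1  1  1  1  1  1  1
 F  0  1  1  1  1  2  2  2
 Q  0  1  2  2  2  2  2  2
 R  0  1  2  3  3  3  3  3
 R  0  1  2  3  4  4  4  4
 R  0  1  2  3  4  4  5  5
 R  0  1  2  3  4  4  5  6
 F  0  1  2  3  4  5  5  6
dp[8][7] = 6. One LCS (by backtracking along matches): RQRRRR.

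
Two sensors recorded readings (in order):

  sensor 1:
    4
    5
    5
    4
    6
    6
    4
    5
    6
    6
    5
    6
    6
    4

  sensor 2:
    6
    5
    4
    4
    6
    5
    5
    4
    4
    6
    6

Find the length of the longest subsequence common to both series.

7

Taking 4 [1,4], 5 [2,6], 5 [3,7], 4 [4,8], 4 [7,9], 6 [12,10], 6 [13,11] gives a common subsequence of length 7. Since dp[14][11] = 7, nothing longer is possible.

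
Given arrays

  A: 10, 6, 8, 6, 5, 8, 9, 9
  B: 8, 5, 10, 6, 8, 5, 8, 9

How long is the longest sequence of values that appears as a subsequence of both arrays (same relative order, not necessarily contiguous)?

Let dp[i][j] be the LCS length of the first i values of A and the first j values of B. dp[i][j] = dp[i-1][j-1]+1 when the i-th and j-th values match, else max(dp[i-1][j], dp[i][j-1]).
    ·  8  5 10  6  8  5  8  9
 ·  0  0  0  0  0  0  0  0  0
10  0  0  0  1  1  1  1  1  1
 6  0  0  0  1  2  2  2  2  2
 8  0  1  1  1  2  3  3  3  3
 6  0  1  1  1  2  3  3  3  3
 5  0  1  2  2  2  3  4  4  4
 8  0  1  2  2  2  3  4  5  5
 9  0  1  2  2  2  3  4  5  6
 9  0  1  2  2  2  3  4  5  6
dp[8][8] = 6. One LCS (by backtracking along matches): 10, 6, 8, 5, 8, 9.

6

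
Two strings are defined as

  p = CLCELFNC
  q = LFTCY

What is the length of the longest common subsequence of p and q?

3

Let dp[i][j] be the LCS length of the first i characters of p and the first j characters of q. dp[i][j] = dp[i-1][j-1]+1 when the i-th and j-th characters match, else max(dp[i-1][j], dp[i][j-1]).
    ·  L  F  T  C  Y
 ·  0  0  0  0  0  0
 C  0  0  0  0  1  1
 L  0  1  1  1  1  1
 C  0  1  1  1  2  2
 E  0  1  1  1  2  2
 L  0  1  1  1  2  2
 F  0  1  2  2  2  2
 N  0  1  2  2  2  2
 C  0  1  2  2  3  3
dp[8][5] = 3. One LCS (by backtracking along matches): LFC.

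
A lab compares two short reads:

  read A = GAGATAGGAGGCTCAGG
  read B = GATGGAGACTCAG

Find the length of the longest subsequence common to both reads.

12

Match G at read A[3]=read B[1], then A at read A[4]=read B[2], then T at read A[5]=read B[3], then G at read A[7]=read B[4], then G at read A[8]=read B[5], then A at read A[9]=read B[6], then G at read A[10]=read B[7], then C at read A[12]=read B[9], then T at read A[13]=read B[10], then C at read A[14]=read B[11], then A at read A[15]=read B[12], then G at read A[17]=read B[13] — 12 bases in the same relative order in both. dp[17][13] = 12 confirms this is the maximum.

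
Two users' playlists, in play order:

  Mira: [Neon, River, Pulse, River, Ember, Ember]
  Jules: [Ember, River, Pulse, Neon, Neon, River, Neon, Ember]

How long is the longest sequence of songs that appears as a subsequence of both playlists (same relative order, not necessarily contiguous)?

One common subsequence of length 4: River [2,2], Pulse [3,3], River [4,6], Ember [6,8]. dp[6][8] = 4 confirms this is the maximum.

4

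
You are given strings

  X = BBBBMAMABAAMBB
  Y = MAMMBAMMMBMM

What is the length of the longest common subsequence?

7

One common subsequence of length 7: M [5,1]; then A [6,2]; then M [7,4]; then B [9,5]; then A [10,6]; then M [12,9]; then B [13,10]. Since dp[14][12] = 7, nothing longer is possible.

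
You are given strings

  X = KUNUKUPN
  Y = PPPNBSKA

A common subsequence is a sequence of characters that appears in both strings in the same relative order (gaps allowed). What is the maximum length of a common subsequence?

2

Taking N [3,4], then K [5,7] gives a common subsequence of length 2. The LCS DP gives dp[8][8] = 2, so this is optimal.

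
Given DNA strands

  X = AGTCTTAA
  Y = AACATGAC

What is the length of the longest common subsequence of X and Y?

One common subsequence of length 4: A [1,2], C [4,3], T [5,5], A [7,7]. dp[8][8] = 4 confirms this is the maximum.

4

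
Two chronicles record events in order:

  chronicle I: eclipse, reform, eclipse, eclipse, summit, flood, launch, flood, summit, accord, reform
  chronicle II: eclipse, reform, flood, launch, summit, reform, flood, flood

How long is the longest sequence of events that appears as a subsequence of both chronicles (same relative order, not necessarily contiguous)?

6

Taking eclipse at chronicle I[1]=chronicle II[1] → reform at chronicle I[2]=chronicle II[2] → flood at chronicle I[6]=chronicle II[3] → launch at chronicle I[7]=chronicle II[4] → summit at chronicle I[9]=chronicle II[5] → reform at chronicle I[11]=chronicle II[6] gives a common subsequence of length 6. Since dp[11][8] = 6, nothing longer is possible.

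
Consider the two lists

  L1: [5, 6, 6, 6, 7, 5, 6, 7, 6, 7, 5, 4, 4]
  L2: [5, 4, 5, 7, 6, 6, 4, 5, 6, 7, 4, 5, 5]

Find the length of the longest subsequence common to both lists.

Match 5 at L1[1]=L2[3] → 6 at L1[2]=L2[5] → 6 at L1[3]=L2[6] → 6 at L1[4]=L2[9] → 7 at L1[5]=L2[10] → 5 at L1[6]=L2[12] → 5 at L1[11]=L2[13] — 7 values in the same relative order in both. Since dp[13][13] = 7, nothing longer is possible.

7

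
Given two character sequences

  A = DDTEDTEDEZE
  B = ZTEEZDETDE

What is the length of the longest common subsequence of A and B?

6

One common subsequence of length 6: T [3,2] → E [4,4] → D [5,6] → T [6,8] → D [8,9] → E [11,10]. The LCS DP gives dp[11][10] = 6, so this is optimal.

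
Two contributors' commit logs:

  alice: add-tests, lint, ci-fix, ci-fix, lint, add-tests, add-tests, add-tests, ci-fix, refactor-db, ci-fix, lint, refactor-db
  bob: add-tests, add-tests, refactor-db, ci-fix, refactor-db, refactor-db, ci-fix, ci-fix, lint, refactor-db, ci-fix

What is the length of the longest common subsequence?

Match add-tests (alice #1, bob #1); then add-tests (alice #6, bob #2); then ci-fix (alice #9, bob #4); then refactor-db (alice #10, bob #6); then ci-fix (alice #11, bob #8); then lint (alice #12, bob #9); then refactor-db (alice #13, bob #10) — 7 commits in the same relative order in both. dp[13][11] = 7 confirms this is the maximum.

7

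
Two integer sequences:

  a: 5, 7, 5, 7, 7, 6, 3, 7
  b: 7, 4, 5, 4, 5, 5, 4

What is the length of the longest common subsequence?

Match 5 (a #1, b #5) → 5 (a #3, b #6) — 2 values in the same relative order in both. dp[8][7] = 2 confirms this is the maximum.

2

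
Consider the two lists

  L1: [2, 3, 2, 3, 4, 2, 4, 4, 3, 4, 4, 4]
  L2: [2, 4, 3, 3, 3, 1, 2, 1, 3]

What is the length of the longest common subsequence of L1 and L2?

5

Taking 2 at L1[1]=L2[1]; then 3 at L1[2]=L2[4]; then 3 at L1[4]=L2[5]; then 2 at L1[6]=L2[7]; then 3 at L1[9]=L2[9] gives a common subsequence of length 5. The LCS DP gives dp[12][9] = 5, so this is optimal.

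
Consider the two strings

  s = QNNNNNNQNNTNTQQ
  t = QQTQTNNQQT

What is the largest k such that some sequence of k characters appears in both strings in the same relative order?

Taking Q at s[1]=t[2]; then Q at s[8]=t[4]; then N at s[10]=t[6]; then N at s[12]=t[7]; then Q at s[14]=t[8]; then Q at s[15]=t[9] gives a common subsequence of length 6. The LCS DP gives dp[15][10] = 6, so this is optimal.

6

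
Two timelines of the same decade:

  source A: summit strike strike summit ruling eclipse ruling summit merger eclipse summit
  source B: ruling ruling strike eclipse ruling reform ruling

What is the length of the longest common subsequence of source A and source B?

3

Pick strike [2,3], ruling [5,5], ruling [7,7]; all 3 events appear in both, in order. Since dp[11][7] = 3, nothing longer is possible.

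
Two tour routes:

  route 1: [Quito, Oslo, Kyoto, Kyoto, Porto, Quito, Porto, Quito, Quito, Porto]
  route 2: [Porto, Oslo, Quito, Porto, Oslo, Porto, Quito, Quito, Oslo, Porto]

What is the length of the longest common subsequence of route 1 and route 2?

6

Taking Quito [1,3]; then Oslo [2,5]; then Porto [5,6]; then Quito [6,7]; then Quito [8,8]; then Porto [10,10] gives a common subsequence of length 6. The LCS DP gives dp[10][10] = 6, so this is optimal.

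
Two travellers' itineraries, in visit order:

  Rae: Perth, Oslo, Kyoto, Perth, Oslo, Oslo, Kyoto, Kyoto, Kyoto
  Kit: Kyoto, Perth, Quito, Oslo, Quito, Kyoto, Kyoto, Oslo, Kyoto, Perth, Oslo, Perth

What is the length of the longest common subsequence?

Taking Kyoto (Rae #3, Kit #1), Perth (Rae #4, Kit #2), Oslo (Rae #5, Kit #4), Kyoto (Rae #7, Kit #6), Kyoto (Rae #8, Kit #7), Kyoto (Rae #9, Kit #9) gives a common subsequence of length 6. Since dp[9][12] = 6, nothing longer is possible.

6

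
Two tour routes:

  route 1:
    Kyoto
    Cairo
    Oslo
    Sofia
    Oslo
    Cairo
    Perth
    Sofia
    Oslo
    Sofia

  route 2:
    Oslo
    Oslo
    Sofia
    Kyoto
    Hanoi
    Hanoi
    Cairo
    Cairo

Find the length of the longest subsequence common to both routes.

Taking Kyoto (route 1 #1, route 2 #4); then Cairo (route 1 #2, route 2 #7); then Cairo (route 1 #6, route 2 #8) gives a common subsequence of length 3. dp[10][8] = 3 confirms this is the maximum.

3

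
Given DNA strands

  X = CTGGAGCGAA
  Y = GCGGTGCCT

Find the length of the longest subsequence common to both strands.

5

Let dp[i][j] be the LCS length of the first i bases of X and the first j bases of Y. dp[i][j] = dp[i-1][j-1]+1 when the i-th and j-th bases match, else max(dp[i-1][j], dp[i][j-1]).
    ·  G  C  G  G  T  G  C  C  T
 ·  0  0  0  0  0  0  0  0  0  0
 C  0  0  1  1  1  1  1  1  1  1
 T  0  0  1  1  1  2  2  2  2  2
 G  0  1  1  2  2  2  3  3  3  3
 G  0  1  1  2  3  3  3  3  3  3
 A  0  1  1  2  3  3  3  3  3  3
 G  0  1  1  2  3  3  4  4  4  4
 C  0  1  2  2  3  3  4  5  5  5
 G  0  1  2  3  3  3  4  5  5  5
 A  0  1  2  3  3  3  4  5  5  5
 A  0  1  2  3  3  3  4  5  5  5
dp[10][9] = 5. One LCS (by backtracking along matches): CGGGC.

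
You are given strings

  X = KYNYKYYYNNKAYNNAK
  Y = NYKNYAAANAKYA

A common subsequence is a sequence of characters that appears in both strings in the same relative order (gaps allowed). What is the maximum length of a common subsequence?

8

Pick N at X[3]=Y[1] → Y at X[4]=Y[2] → K at X[5]=Y[3] → Y at X[6]=Y[5] → N at X[9]=Y[9] → K at X[11]=Y[11] → Y at X[13]=Y[12] → A at X[16]=Y[13]; all 8 characters appear in both, in order. The LCS DP gives dp[17][13] = 8, so this is optimal.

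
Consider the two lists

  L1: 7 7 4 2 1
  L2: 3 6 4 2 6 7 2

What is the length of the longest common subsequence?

Taking 7 (L1 #2, L2 #6) → 2 (L1 #4, L2 #7) gives a common subsequence of length 2. The LCS DP gives dp[5][7] = 2, so this is optimal.

2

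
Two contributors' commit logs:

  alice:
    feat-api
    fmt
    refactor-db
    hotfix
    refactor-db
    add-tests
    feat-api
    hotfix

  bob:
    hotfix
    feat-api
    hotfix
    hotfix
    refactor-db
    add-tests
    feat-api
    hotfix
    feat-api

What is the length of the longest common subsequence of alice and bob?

Pick feat-api at alice[1]=bob[2]; then hotfix at alice[4]=bob[4]; then refactor-db at alice[5]=bob[5]; then add-tests at alice[6]=bob[6]; then feat-api at alice[7]=bob[7]; then hotfix at alice[8]=bob[8]; all 6 commits appear in both, in order, and the DP table's final entry dp[8][9] is also 6, so no common subsequence is longer.

6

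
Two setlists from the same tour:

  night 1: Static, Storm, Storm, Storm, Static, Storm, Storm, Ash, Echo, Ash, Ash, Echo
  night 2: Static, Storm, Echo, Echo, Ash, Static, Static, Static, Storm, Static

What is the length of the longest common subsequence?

4

Taking Static at night 1[1]=night 2[1], Storm at night 1[2]=night 2[2], Storm at night 1[4]=night 2[9], Static at night 1[5]=night 2[10] gives a common subsequence of length 4, and the DP table's final entry dp[12][10] is also 4, so no common subsequence is longer.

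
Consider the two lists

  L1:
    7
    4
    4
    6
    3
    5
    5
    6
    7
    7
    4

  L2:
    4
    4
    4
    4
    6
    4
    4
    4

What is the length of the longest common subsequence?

Let dp[i][j] be the LCS length of the first i values of L1 and the first j values of L2. dp[i][j] = dp[i-1][j-1]+1 when the i-th and j-th values match, else max(dp[i-1][j], dp[i][j-1]).
    ·  4  4  4  4  6  4  4  4
 ·  0  0  0  0  0  0  0  0  0
 7  0  0  0  0  0  0  0  0  0
 4  0  1  1  1  1  1  1  1  1
 4  0  1  2  2  2  2  2  2  2
 6  0  1  2  2  2  3  3  3  3
 3  0  1  2  2  2  3  3  3  3
 5  0  1  2  2  2  3  3  3  3
 5  0  1  2  2  2  3  3  3  3
 6  0  1  2  2  2  3  3  3  3
 7  0  1  2  2  2  3  3  3  3
 7  0  1  2  2  2  3  3  3  3
 4  0  1  2  3  3  3  4  4  4
dp[11][8] = 4. One LCS (by backtracking along matches): 4, 4, 6, 4.

4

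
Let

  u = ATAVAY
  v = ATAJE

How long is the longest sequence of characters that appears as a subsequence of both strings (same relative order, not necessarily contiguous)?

3

Match A [1,1] → T [2,2] → A [3,3] — 3 characters in the same relative order in both. dp[6][5] = 3 confirms this is the maximum.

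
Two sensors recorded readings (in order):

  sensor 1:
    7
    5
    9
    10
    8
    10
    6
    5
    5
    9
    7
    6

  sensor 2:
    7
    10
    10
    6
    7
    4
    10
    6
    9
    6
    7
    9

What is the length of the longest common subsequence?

Let dp[i][j] be the LCS length of the first i values of sensor 1 and the first j values of sensor 2. dp[i][j] = dp[i-1][j-1]+1 when the i-th and j-th values match, else max(dp[i-1][j], dp[i][j-1]).
    ·  7 10 10  6  7  4 10  6  9  6  7  9
 ·  0  0  0  0  0  0  0  0  0  0  0  0  0
 7  0  1  1  1  1  1  1  1  1  1  1  1  1
 5  0  1  1  1  1  1  1  1  1  1  1  1  1
 9  0  1  1  1  1  1  1  1  1  2  2  2  2
10  0  1  2  2  2  2  2  2  2  2  2  2  2
 8  0  1  2  2  2  2  2  2  2  2  2  2  2
10  0  1  2  3  3  3  3  3  3  3  3  3  3
 6  0  1  2  3  4  4  4  4  4  4  4  4  4
 5  0  1  2  3  4  4  4  4  4  4  4  4  4
 5  0  1  2  3  4  4  4  4  4  4  4  4  4
 9  0  1  2  3  4  4  4  4  4  5  5  5  5
 7  0  1  2  3  4  5  5  5  5  5  5  6  6
 6  0  1  2  3  4  5  5  5  6  6  6  6  6
dp[12][12] = 6. One LCS (by backtracking along matches): 7, 10, 10, 6, 9, 7.

6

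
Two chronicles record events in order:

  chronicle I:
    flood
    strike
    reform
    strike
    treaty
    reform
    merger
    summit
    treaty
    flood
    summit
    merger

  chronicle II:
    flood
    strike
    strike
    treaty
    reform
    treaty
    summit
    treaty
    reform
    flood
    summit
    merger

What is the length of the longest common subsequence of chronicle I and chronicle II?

10

One common subsequence of length 10: flood (chronicle I #1, chronicle II #1) → strike (chronicle I #2, chronicle II #2) → strike (chronicle I #4, chronicle II #3) → treaty (chronicle I #5, chronicle II #4) → reform (chronicle I #6, chronicle II #5) → summit (chronicle I #8, chronicle II #7) → treaty (chronicle I #9, chronicle II #8) → flood (chronicle I #10, chronicle II #10) → summit (chronicle I #11, chronicle II #11) → merger (chronicle I #12, chronicle II #12). dp[12][12] = 10 confirms this is the maximum.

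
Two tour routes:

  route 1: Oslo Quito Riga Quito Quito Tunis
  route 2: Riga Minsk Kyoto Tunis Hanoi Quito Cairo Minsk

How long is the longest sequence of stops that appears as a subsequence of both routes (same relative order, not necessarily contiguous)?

2

One common subsequence of length 2: Riga [3,1] → Quito [4,6]. The LCS DP gives dp[6][8] = 2, so this is optimal.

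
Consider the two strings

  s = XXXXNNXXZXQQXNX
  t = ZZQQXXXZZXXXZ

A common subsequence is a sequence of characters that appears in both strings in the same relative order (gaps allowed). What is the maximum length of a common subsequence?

7

Pick X [1,5], then X [2,6], then X [3,7], then X [4,10], then X [7,11], then X [8,12], then Z [9,13]; all 7 characters appear in both, in order. Since dp[15][13] = 7, nothing longer is possible.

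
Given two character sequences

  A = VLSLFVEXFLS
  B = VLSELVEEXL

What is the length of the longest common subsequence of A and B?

Match V [1,1]; then L [2,2]; then S [3,3]; then L [4,5]; then V [6,6]; then E [7,8]; then X [8,9]; then L [10,10] — 8 characters in the same relative order in both. dp[11][10] = 8 confirms this is the maximum.

8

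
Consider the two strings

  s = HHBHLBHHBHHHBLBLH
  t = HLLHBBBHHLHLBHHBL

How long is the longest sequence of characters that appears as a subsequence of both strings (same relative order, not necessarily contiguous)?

11

Taking H [1,1] → H [2,4] → B [3,7] → H [4,9] → L [5,10] → H [7,11] → B [9,13] → H [11,14] → H [12,15] → B [15,16] → L [16,17] gives a common subsequence of length 11. dp[17][17] = 11 confirms this is the maximum.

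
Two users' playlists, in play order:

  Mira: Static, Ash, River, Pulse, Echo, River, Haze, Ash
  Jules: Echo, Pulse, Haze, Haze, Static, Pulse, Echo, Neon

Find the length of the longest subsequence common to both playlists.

3

Taking Static (Mira #1, Jules #5); then Pulse (Mira #4, Jules #6); then Echo (Mira #5, Jules #7) gives a common subsequence of length 3. dp[8][8] = 3 confirms this is the maximum.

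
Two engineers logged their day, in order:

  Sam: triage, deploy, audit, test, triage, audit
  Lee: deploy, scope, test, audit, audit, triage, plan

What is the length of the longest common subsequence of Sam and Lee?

Pick deploy at Sam[2]=Lee[1], then audit at Sam[3]=Lee[5], then triage at Sam[5]=Lee[6]; all 3 tasks appear in both, in order, and the DP table's final entry dp[6][7] is also 3, so no common subsequence is longer.

3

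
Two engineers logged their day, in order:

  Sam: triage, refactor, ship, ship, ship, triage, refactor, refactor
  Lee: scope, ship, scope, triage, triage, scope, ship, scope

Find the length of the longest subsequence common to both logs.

One common subsequence of length 2: triage [1,5]; then ship [3,7]. dp[8][8] = 2 confirms this is the maximum.

2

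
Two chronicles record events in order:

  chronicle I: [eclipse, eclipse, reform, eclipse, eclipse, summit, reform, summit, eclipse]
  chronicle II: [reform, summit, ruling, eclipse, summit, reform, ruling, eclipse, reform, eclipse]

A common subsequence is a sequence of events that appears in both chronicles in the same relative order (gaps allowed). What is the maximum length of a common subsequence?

5

One common subsequence of length 5: eclipse [1,4]; then reform [3,6]; then eclipse [5,8]; then reform [7,9]; then eclipse [9,10]. Since dp[9][10] = 5, nothing longer is possible.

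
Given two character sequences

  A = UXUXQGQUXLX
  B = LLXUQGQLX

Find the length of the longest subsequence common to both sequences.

Pick X (A #2, B #3); then U (A #3, B #4); then Q (A #5, B #5); then G (A #6, B #6); then Q (A #7, B #7); then L (A #10, B #8); then X (A #11, B #9); all 7 characters appear in both, in order, and the DP table's final entry dp[11][9] is also 7, so no common subsequence is longer.

7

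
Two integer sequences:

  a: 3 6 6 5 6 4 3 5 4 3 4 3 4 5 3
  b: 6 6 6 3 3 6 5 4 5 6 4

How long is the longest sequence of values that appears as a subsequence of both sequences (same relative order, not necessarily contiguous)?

7

Match 6 (a #2, b #1), then 6 (a #3, b #2), then 6 (a #5, b #3), then 3 (a #7, b #5), then 5 (a #8, b #7), then 4 (a #9, b #8), then 4 (a #13, b #11) — 7 values in the same relative order in both. Since dp[15][11] = 7, nothing longer is possible.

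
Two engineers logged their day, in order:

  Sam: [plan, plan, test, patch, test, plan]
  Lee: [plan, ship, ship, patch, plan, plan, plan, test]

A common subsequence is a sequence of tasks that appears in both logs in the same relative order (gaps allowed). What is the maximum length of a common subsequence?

One common subsequence of length 3: plan [1,6], then plan [2,7], then test [5,8]. dp[6][8] = 3 confirms this is the maximum.

3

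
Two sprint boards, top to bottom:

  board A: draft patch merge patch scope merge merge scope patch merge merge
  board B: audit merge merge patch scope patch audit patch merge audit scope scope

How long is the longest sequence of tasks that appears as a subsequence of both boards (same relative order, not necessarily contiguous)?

5

Match merge at board A[3]=board B[3], patch at board A[4]=board B[4], scope at board A[5]=board B[5], merge at board A[6]=board B[9], scope at board A[8]=board B[12] — 5 tasks in the same relative order in both. dp[11][12] = 5 confirms this is the maximum.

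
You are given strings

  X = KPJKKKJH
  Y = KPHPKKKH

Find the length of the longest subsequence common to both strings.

Let dp[i][j] be the LCS length of the first i characters of X and the first j characters of Y. dp[i][j] = dp[i-1][j-1]+1 when the i-th and j-th characters match, else max(dp[i-1][j], dp[i][j-1]).
    ·  K  P  H  P  K  K  K  H
 ·  0  0  0  0  0  0  0  0  0
 K  0  1  1  1  1  1  1  1  1
 P  0  1  2  2  2  2  2  2  2
 J  0  1  2  2  2  2  2  2  2
 K  0  1  2  2  2  3  3  3  3
 K  0  1  2  2  2  3  4  4  4
 K  0  1  2  2  2  3  4  5  5
 J  0  1  2  2  2  3  4  5  5
 H  0  1  2  3  3  3  4  5  6
dp[8][8] = 6. One LCS (by backtracking along matches): KPKKKH.

6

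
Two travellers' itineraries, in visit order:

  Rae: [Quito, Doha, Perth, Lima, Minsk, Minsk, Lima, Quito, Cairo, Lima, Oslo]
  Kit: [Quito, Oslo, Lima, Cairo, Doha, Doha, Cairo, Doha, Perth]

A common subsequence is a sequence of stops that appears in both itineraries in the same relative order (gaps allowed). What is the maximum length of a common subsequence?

One common subsequence of length 3: Quito at Rae[1]=Kit[1], then Doha at Rae[2]=Kit[8], then Perth at Rae[3]=Kit[9]. Since dp[11][9] = 3, nothing longer is possible.

3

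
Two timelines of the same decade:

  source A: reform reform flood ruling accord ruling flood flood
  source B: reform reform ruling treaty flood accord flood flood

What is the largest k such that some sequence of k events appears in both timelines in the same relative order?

Pick reform (source A #1, source B #1), then reform (source A #2, source B #2), then flood (source A #3, source B #5), then accord (source A #5, source B #6), then flood (source A #7, source B #7), then flood (source A #8, source B #8); all 6 events appear in both, in order. dp[8][8] = 6 confirms this is the maximum.

6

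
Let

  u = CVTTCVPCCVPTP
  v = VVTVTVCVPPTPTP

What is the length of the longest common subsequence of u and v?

9

Match V [2,2], T [3,3], T [4,5], C [5,7], V [6,8], P [7,10], P [11,12], T [12,13], P [13,14] — 9 characters in the same relative order in both, and the DP table's final entry dp[13][14] is also 9, so no common subsequence is longer.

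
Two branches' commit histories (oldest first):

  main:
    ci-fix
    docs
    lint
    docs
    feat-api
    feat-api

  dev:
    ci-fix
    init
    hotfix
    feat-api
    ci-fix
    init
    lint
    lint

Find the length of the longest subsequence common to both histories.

One common subsequence of length 2: ci-fix [1,5], then lint [3,8]. dp[6][8] = 2 confirms this is the maximum.

2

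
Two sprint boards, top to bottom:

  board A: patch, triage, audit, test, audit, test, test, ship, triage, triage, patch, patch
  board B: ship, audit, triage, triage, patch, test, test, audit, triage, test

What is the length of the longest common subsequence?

Pick patch at board A[1]=board B[5], test at board A[4]=board B[7], audit at board A[5]=board B[8], test at board A[7]=board B[10]; all 4 tasks appear in both, in order. Since dp[12][10] = 4, nothing longer is possible.

4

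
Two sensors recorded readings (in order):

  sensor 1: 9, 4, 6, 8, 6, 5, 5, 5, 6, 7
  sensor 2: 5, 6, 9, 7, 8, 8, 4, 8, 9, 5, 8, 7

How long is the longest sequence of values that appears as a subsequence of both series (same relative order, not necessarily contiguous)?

Let dp[i][j] be the LCS length of the first i values of sensor 1 and the first j values of sensor 2. dp[i][j] = dp[i-1][j-1]+1 when the i-th and j-th values match, else max(dp[i-1][j], dp[i][j-1]).
    ·  5  6  9  7  8  8  4  8  9  5  8  7
 ·  0  0  0  0  0  0  0  0  0  0  0  0  0
 9  0  0  0  1  1  1  1  1  1  1  1  1  1
 4  0  0  0  1  1  1  1  2  2  2  2  2  2
 6  0  0  1  1  1  1  1  2  2  2  2  2  2
 8  0  0  1  1  1  2  2  2  3  3  3  3  3
 6  0  0  1  1  1  2  2  2  3  3  3  3  3
 5  0  1  1  1  1  2  2  2  3  3  4  4  4
 5  0  1  1  1  1  2  2  2  3  3  4  4  4
 5  0  1  1  1  1  2  2  2  3  3  4  4  4
 6  0  1  2  2  2  2  2  2  3  3  4  4  4
 7  0  1  2  2  3  3  3  3  3  3  4  4  5
dp[10][12] = 5. One LCS (by backtracking along matches): 9, 4, 8, 5, 7.

5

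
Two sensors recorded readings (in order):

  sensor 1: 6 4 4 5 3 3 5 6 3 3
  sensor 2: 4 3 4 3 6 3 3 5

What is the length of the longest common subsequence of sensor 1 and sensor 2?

6

Taking 4 (sensor 1 #2, sensor 2 #1); then 4 (sensor 1 #3, sensor 2 #3); then 3 (sensor 1 #6, sensor 2 #4); then 6 (sensor 1 #8, sensor 2 #5); then 3 (sensor 1 #9, sensor 2 #6); then 3 (sensor 1 #10, sensor 2 #7) gives a common subsequence of length 6. Since dp[10][8] = 6, nothing longer is possible.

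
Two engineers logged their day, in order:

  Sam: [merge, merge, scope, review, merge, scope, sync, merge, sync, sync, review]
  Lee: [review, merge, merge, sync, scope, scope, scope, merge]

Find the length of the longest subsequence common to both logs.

Taking merge [1,2], then merge [2,3], then scope [3,6], then scope [6,7], then merge [8,8] gives a common subsequence of length 5. The LCS DP gives dp[11][8] = 5, so this is optimal.

5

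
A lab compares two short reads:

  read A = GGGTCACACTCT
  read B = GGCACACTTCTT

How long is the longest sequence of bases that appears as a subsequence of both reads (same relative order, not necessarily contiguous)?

10

Let dp[i][j] be the LCS length of the first i bases of read A and the first j bases of read B. dp[i][j] = dp[i-1][j-1]+1 when the i-th and j-th bases match, else max(dp[i-1][j], dp[i][j-1]).
    ·  G  G  C  A  C  A  C  T  T  C  T  T
 ·  0  0  0  0  0  0  0  0  0  0  0  0  0
 G  0  1  1  1  1  1  1  1  1  1  1  1  1
 G  0  1  2  2  2  2  2  2  2  2  2  2  2
 G  0  1  2  2  2  2  2  2  2  2  2  2  2
 T  0  1  2  2  2  2  2  2  3  3  3  3  3
 C  0  1  2  3  3  3  3  3  3  3  4  4  4
 A  0  1  2  3  4  4  4  4  4  4  4  4  4
 C  0  1  2  3  4  5  5  5  5  5  5  5  5
 A  0  1  2  3  4  5  6  6  6  6  6  6  6
 C  0  1  2  3  4  5  6  7  7  7  7  7  7
 T  0  1  2  3  4  5  6  7  8  8  8  8  8
 C  0  1  2  3  4  5  6  7  8  8  9  9  9
 T  0  1  2  3  4  5  6  7  8  9  9 10 10
dp[12][12] = 10. One LCS (by backtracking along matches): GGCACACTCT.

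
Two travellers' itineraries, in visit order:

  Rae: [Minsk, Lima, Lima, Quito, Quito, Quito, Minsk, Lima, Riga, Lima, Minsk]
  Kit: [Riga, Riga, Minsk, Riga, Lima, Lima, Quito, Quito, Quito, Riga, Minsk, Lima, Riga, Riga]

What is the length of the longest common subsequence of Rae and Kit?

Match Minsk [1,3] → Lima [2,5] → Lima [3,6] → Quito [4,7] → Quito [5,8] → Quito [6,9] → Minsk [7,11] → Lima [8,12] → Riga [9,14] — 9 stops in the same relative order in both. The LCS DP gives dp[11][14] = 9, so this is optimal.

9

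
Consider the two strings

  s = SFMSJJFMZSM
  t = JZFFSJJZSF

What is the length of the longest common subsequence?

6

Let dp[i][j] be the LCS length of the first i characters of s and the first j characters of t. dp[i][j] = dp[i-1][j-1]+1 when the i-th and j-th characters match, else max(dp[i-1][j], dp[i][j-1]).
    ·  J  Z  F  F  S  J  J  Z  S  F
 ·  0  0  0  0  0  0  0  0  0  0  0
 S  0  0  0  0  0  1  1  1  1  1  1
 F  0  0  0  1  1  1  1  1  1  1  2
 M  0  0  0  1  1  1  1  1  1  1  2
 S  0  0  0  1  1  2  2  2  2  2  2
 J  0  1  1  1  1  2  3  3  3  3  3
 J  0  1  1  1  1  2  3  4  4  4  4
 F  0  1  1  2  2  2  3  4  4  4  5
 M  0  1  1  2  2  2  3  4  4  4  5
 Z  0  1  2  2  2  2  3  4  5  5  5
 S  0  1  2  2  2  3  3  4  5  6  6
 M  0  1  2  2  2  3  3  4  5  6  6
dp[11][10] = 6. One LCS (by backtracking along matches): FSJJZS.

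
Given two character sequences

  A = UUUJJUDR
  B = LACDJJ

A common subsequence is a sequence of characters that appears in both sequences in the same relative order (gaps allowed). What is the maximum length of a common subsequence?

Match J [4,5], then J [5,6] — 2 characters in the same relative order in both. dp[8][6] = 2 confirms this is the maximum.

2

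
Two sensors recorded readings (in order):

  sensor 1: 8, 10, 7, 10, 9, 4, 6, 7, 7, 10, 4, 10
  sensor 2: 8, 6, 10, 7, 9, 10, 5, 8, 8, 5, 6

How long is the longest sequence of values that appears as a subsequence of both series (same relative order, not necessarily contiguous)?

5

Match 8 (sensor 1 #1, sensor 2 #1); then 10 (sensor 1 #2, sensor 2 #3); then 7 (sensor 1 #3, sensor 2 #4); then 10 (sensor 1 #4, sensor 2 #6); then 6 (sensor 1 #7, sensor 2 #11) — 5 values in the same relative order in both. dp[12][11] = 5 confirms this is the maximum.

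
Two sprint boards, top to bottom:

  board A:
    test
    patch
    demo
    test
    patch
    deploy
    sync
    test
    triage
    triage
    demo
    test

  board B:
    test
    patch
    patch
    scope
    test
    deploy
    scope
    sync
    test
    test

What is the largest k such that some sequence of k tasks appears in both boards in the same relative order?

7

Taking test (board A #1, board B #1) → patch (board A #2, board B #3) → test (board A #4, board B #5) → deploy (board A #6, board B #6) → sync (board A #7, board B #8) → test (board A #8, board B #9) → test (board A #12, board B #10) gives a common subsequence of length 7. dp[12][10] = 7 confirms this is the maximum.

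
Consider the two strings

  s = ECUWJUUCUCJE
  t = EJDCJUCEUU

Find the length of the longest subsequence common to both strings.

One common subsequence of length 6: E at s[1]=t[1]; then C at s[2]=t[4]; then J at s[5]=t[5]; then U at s[6]=t[6]; then U at s[7]=t[9]; then U at s[9]=t[10], and the DP table's final entry dp[12][10] is also 6, so no common subsequence is longer.

6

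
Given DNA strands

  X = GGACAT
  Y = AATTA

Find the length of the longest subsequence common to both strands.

3

Let dp[i][j] be the LCS length of the first i bases of X and the first j bases of Y. dp[i][j] = dp[i-1][j-1]+1 when the i-th and j-th bases match, else max(dp[i-1][j], dp[i][j-1]).
    ·  A  A  T  T  A
 ·  0  0  0  0  0  0
 G  0  0  0  0  0  0
 G  0  0  0  0  0  0
 A  0  1  1  1  1  1
 C  0  1  1  1  1  1
 A  0  1  2  2  2  2
 T  0  1  2  3  3  3
dp[6][5] = 3. One LCS (by backtracking along matches): AAT.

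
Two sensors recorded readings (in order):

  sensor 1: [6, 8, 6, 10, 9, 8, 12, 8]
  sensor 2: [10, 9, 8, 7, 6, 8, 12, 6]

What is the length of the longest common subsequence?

Let dp[i][j] be the LCS length of the first i values of sensor 1 and the first j values of sensor 2. dp[i][j] = dp[i-1][j-1]+1 when the i-th and j-th values match, else max(dp[i-1][j], dp[i][j-1]).
    · 10  9  8  7  6  8 12  6
 ·  0  0  0  0  0  0  0  0  0
 6  0  0  0  0  0  1  1  1  1
 8  0  0  0  1  1  1  2  2  2
 6  0  0  0  1  1  2  2  2  3
10  0  1  1  1  1  2  2  2  3
 9  0  1  2  2  2  2  2  2  3
 8  0  1  2  3  3  3  3  3  3
12  0  1  2  3  3  3  3  4  4
 8  0  1  2  3  3  3  4  4  4
dp[8][8] = 4. One LCS (by backtracking along matches): 8, 6, 8, 12.

4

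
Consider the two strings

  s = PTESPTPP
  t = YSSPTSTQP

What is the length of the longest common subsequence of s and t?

5

Pick P [1,4]; then T [2,5]; then S [4,6]; then T [6,7]; then P [8,9]; all 5 characters appear in both, in order. dp[8][9] = 5 confirms this is the maximum.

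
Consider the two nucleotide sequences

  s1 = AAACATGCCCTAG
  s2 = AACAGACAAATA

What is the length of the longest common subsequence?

Pick A (s1 #2, s2 #1); then A (s1 #3, s2 #2); then C (s1 #4, s2 #3); then A (s1 #5, s2 #4); then G (s1 #7, s2 #5); then C (s1 #8, s2 #7); then T (s1 #11, s2 #11); then A (s1 #12, s2 #12); all 8 bases appear in both, in order. Since dp[13][12] = 8, nothing longer is possible.

8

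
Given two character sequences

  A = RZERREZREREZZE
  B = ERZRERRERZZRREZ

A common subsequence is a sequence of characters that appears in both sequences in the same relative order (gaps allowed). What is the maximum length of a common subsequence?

11

Pick R (A #1, B #2) → Z (A #2, B #3) → E (A #3, B #5) → R (A #4, B #6) → R (A #5, B #7) → E (A #6, B #8) → Z (A #7, B #11) → R (A #8, B #12) → R (A #10, B #13) → E (A #11, B #14) → Z (A #13, B #15); all 11 characters appear in both, in order. The LCS DP gives dp[14][15] = 11, so this is optimal.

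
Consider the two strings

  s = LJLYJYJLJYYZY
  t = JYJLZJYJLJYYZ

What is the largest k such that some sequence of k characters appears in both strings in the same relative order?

10

One common subsequence of length 10: J at s[2]=t[3], L at s[3]=t[4], J at s[5]=t[6], Y at s[6]=t[7], J at s[7]=t[8], L at s[8]=t[9], J at s[9]=t[10], Y at s[10]=t[11], Y at s[11]=t[12], Z at s[12]=t[13]. dp[13][13] = 10 confirms this is the maximum.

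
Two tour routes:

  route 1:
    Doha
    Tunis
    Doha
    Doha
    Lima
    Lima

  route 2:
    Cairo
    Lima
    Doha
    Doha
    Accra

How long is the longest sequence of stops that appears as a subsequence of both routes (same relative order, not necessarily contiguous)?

2

One common subsequence of length 2: Doha at route 1[1]=route 2[3]; then Doha at route 1[3]=route 2[4]. dp[6][5] = 2 confirms this is the maximum.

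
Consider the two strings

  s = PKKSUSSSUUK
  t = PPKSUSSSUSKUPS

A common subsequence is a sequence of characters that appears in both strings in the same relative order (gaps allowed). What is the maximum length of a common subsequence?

Taking P at s[1]=t[2]; then K at s[3]=t[3]; then S at s[4]=t[4]; then U at s[5]=t[5]; then S at s[6]=t[6]; then S at s[7]=t[7]; then S at s[8]=t[8]; then U at s[9]=t[9]; then U at s[10]=t[12] gives a common subsequence of length 9. dp[11][14] = 9 confirms this is the maximum.

9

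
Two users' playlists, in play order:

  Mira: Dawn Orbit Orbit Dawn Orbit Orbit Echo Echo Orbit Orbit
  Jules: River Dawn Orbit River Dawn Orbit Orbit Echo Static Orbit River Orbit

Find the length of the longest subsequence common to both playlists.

Pick Dawn at Mira[1]=Jules[2], Orbit at Mira[2]=Jules[3], Dawn at Mira[4]=Jules[5], Orbit at Mira[5]=Jules[6], Orbit at Mira[6]=Jules[7], Echo at Mira[7]=Jules[8], Orbit at Mira[9]=Jules[10], Orbit at Mira[10]=Jules[12]; all 8 songs appear in both, in order. Since dp[10][12] = 8, nothing longer is possible.

8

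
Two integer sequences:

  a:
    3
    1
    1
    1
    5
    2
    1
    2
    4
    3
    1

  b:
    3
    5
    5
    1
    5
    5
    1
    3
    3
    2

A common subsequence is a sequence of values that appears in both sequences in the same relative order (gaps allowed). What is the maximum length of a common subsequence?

5

One common subsequence of length 5: 3 [1,1], 1 [2,4], 5 [5,6], 1 [7,7], 2 [8,10]. Since dp[11][10] = 5, nothing longer is possible.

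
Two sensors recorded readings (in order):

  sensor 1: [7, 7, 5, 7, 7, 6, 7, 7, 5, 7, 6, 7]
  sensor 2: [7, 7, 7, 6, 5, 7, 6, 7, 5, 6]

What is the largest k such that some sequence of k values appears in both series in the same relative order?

Pick 7 [1,2] → 7 [2,3] → 5 [3,5] → 7 [5,6] → 6 [6,7] → 7 [8,8] → 5 [9,9] → 6 [11,10]; all 8 values appear in both, in order. Since dp[12][10] = 8, nothing longer is possible.

8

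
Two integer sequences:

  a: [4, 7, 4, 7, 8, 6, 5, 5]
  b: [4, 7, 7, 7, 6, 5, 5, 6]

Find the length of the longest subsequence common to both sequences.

Let dp[i][j] be the LCS length of the first i values of a and the first j values of b. dp[i][j] = dp[i-1][j-1]+1 when the i-th and j-th values match, else max(dp[i-1][j], dp[i][j-1]).
    ·  4  7  7  7  6  5  5  6
 ·  0  0  0  0  0  0  0  0  0
 4  0  1  1  1  1  1  1  1  1
 7  0  1  2  2  2  2  2  2  2
 4  0  1  2  2  2  2  2  2  2
 7  0  1  2  3  3  3  3  3  3
 8  0  1  2  3  3  3  3  3  3
 6  0  1  2  3  3  4  4  4  4
 5  0  1  2  3  3  4  5  5  5
 5  0  1  2  3  3  4  5  6  6
dp[8][8] = 6. One LCS (by backtracking along matches): 4, 7, 7, 6, 5, 5.

6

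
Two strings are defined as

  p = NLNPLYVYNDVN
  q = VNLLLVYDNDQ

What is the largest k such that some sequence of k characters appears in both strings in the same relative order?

7

Let dp[i][j] be the LCS length of the first i characters of p and the first j characters of q. dp[i][j] = dp[i-1][j-1]+1 when the i-th and j-th characters match, else max(dp[i-1][j], dp[i][j-1]).
    ·  V  N  L  L  L  V  Y  D  N  D  Q
 ·  0  0  0  0  0  0  0  0  0  0  0  0
 N  0  0  1  1  1  1  1  1  1  1  1  1
 L  0  0  1  2  2  2  2  2  2  2  2  2
 N  0  0  1  2  2  2  2  2  2  3  3  3
 P  0  0  1  2  2  2  2  2  2  3  3  3
 L  0  0  1  2  3  3  3  3  3  3  3  3
 Y  0  0  1  2  3  3  3  4  4  4  4  4
 V  0  1  1  2  3  3  4  4  4  4  4  4
 Y  0  1  1  2  3  3  4  5  5  5  5  5
 N  0  1  2  2  3  3  4  5  5  6  6  6
 D  0  1  2  2  3  3  4  5  6  6  7  7
 V  0  1  2  2  3  3  4  5  6  6  7  7
 N  0  1  2  2  3  3  4  5  6  7  7  7
dp[12][11] = 7. One LCS (by backtracking along matches): NLLVYND.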